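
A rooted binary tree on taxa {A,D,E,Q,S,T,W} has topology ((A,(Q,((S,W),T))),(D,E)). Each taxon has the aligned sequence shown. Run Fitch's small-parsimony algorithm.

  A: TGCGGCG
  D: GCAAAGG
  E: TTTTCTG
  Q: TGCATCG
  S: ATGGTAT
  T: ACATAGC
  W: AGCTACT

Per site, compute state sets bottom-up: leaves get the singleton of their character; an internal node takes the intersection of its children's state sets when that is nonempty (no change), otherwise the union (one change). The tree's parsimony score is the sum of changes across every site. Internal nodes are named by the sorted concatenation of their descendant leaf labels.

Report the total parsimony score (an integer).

SW@0: {A} ∩ {A} = {A} (intersection, +0)
STW@0: {A} ∩ {A} = {A} (intersection, +0)
QSTW@0: {T} ∪ {A} = {A,T} (union, +1)
AQSTW@0: {T} ∩ {A,T} = {T} (intersection, +0)
DE@0: {G} ∪ {T} = {G,T} (union, +1)
ADEQSTW@0: {T} ∩ {G,T} = {T} (intersection, +0)
SW@1: {T} ∪ {G} = {G,T} (union, +1)
STW@1: {G,T} ∪ {C} = {C,G,T} (union, +1)
QSTW@1: {G} ∩ {C,G,T} = {G} (intersection, +0)
AQSTW@1: {G} ∩ {G} = {G} (intersection, +0)
DE@1: {C} ∪ {T} = {C,T} (union, +1)
ADEQSTW@1: {G} ∪ {C,T} = {C,G,T} (union, +1)
SW@2: {G} ∪ {C} = {C,G} (union, +1)
STW@2: {C,G} ∪ {A} = {A,C,G} (union, +1)
QSTW@2: {C} ∩ {A,C,G} = {C} (intersection, +0)
AQSTW@2: {C} ∩ {C} = {C} (intersection, +0)
DE@2: {A} ∪ {T} = {A,T} (union, +1)
ADEQSTW@2: {C} ∪ {A,T} = {A,C,T} (union, +1)
SW@3: {G} ∪ {T} = {G,T} (union, +1)
STW@3: {G,T} ∩ {T} = {T} (intersection, +0)
QSTW@3: {A} ∪ {T} = {A,T} (union, +1)
AQSTW@3: {G} ∪ {A,T} = {A,G,T} (union, +1)
DE@3: {A} ∪ {T} = {A,T} (union, +1)
ADEQSTW@3: {A,G,T} ∩ {A,T} = {A,T} (intersection, +0)
SW@4: {T} ∪ {A} = {A,T} (union, +1)
STW@4: {A,T} ∩ {A} = {A} (intersection, +0)
QSTW@4: {T} ∪ {A} = {A,T} (union, +1)
AQSTW@4: {G} ∪ {A,T} = {A,G,T} (union, +1)
DE@4: {A} ∪ {C} = {A,C} (union, +1)
ADEQSTW@4: {A,G,T} ∩ {A,C} = {A} (intersection, +0)
SW@5: {A} ∪ {C} = {A,C} (union, +1)
STW@5: {A,C} ∪ {G} = {A,C,G} (union, +1)
QSTW@5: {C} ∩ {A,C,G} = {C} (intersection, +0)
AQSTW@5: {C} ∩ {C} = {C} (intersection, +0)
DE@5: {G} ∪ {T} = {G,T} (union, +1)
ADEQSTW@5: {C} ∪ {G,T} = {C,G,T} (union, +1)
SW@6: {T} ∩ {T} = {T} (intersection, +0)
STW@6: {T} ∪ {C} = {C,T} (union, +1)
QSTW@6: {G} ∪ {C,T} = {C,G,T} (union, +1)
AQSTW@6: {G} ∩ {C,G,T} = {G} (intersection, +0)
DE@6: {G} ∩ {G} = {G} (intersection, +0)
ADEQSTW@6: {G} ∩ {G} = {G} (intersection, +0)
per-site changes: [2, 4, 4, 4, 4, 4, 2]; total = 24

24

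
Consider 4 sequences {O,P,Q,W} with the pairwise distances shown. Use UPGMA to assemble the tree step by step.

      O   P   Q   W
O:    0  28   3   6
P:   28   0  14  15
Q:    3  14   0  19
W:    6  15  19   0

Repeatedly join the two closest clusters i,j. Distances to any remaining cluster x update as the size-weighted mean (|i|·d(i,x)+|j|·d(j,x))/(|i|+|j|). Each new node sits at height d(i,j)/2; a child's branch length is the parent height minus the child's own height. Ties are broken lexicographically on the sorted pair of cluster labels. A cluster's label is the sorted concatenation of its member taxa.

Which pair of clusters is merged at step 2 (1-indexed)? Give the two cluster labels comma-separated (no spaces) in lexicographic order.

1. join O+Q (d=3) ⇒ OQ; edges |O|=3/2, |Q|=3/2
  updated: d(OQ,P)=21, d(OQ,W)=25/2
2. join OQ+W (d=25/2) ⇒ OQW; edges |OQ|=19/4, |W|=25/4
  updated: d(OQW,P)=19
3. join OQW+P (d=19) ⇒ OPQW; edges |OQW|=13/4, |P|=19/2
final tree: (((O:3/2,Q:3/2):19/4,W:25/4):13/4,P:19/2)
total length: 107/4

OQ,W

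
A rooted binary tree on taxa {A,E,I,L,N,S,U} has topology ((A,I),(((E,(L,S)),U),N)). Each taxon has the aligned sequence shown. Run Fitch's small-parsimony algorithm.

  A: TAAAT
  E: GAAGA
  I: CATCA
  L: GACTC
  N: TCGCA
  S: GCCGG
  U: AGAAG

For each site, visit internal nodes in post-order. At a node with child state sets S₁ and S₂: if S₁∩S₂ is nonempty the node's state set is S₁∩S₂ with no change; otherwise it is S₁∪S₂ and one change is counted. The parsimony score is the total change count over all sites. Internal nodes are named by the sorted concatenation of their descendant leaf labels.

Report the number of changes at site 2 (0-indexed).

AI@0: {T} ∪ {C} = {C,T} (union, +1)
LS@0: {G} ∩ {G} = {G} (intersection, +0)
ELS@0: {G} ∩ {G} = {G} (intersection, +0)
ELSU@0: {G} ∪ {A} = {A,G} (union, +1)
ELNSU@0: {A,G} ∪ {T} = {A,G,T} (union, +1)
AEILNSU@0: {C,T} ∩ {A,G,T} = {T} (intersection, +0)
AI@1: {A} ∩ {A} = {A} (intersection, +0)
LS@1: {A} ∪ {C} = {A,C} (union, +1)
ELS@1: {A} ∩ {A,C} = {A} (intersection, +0)
ELSU@1: {A} ∪ {G} = {A,G} (union, +1)
ELNSU@1: {A,G} ∪ {C} = {A,C,G} (union, +1)
AEILNSU@1: {A} ∩ {A,C,G} = {A} (intersection, +0)
AI@2: {A} ∪ {T} = {A,T} (union, +1)
LS@2: {C} ∩ {C} = {C} (intersection, +0)
ELS@2: {A} ∪ {C} = {A,C} (union, +1)
ELSU@2: {A,C} ∩ {A} = {A} (intersection, +0)
ELNSU@2: {A} ∪ {G} = {A,G} (union, +1)
AEILNSU@2: {A,T} ∩ {A,G} = {A} (intersection, +0)
AI@3: {A} ∪ {C} = {A,C} (union, +1)
LS@3: {T} ∪ {G} = {G,T} (union, +1)
ELS@3: {G} ∩ {G,T} = {G} (intersection, +0)
ELSU@3: {G} ∪ {A} = {A,G} (union, +1)
ELNSU@3: {A,G} ∪ {C} = {A,C,G} (union, +1)
AEILNSU@3: {A,C} ∩ {A,C,G} = {A,C} (intersection, +0)
AI@4: {T} ∪ {A} = {A,T} (union, +1)
LS@4: {C} ∪ {G} = {C,G} (union, +1)
ELS@4: {A} ∪ {C,G} = {A,C,G} (union, +1)
ELSU@4: {A,C,G} ∩ {G} = {G} (intersection, +0)
ELNSU@4: {G} ∪ {A} = {A,G} (union, +1)
AEILNSU@4: {A,T} ∩ {A,G} = {A} (intersection, +0)
per-site changes: [3, 3, 3, 4, 4]; total = 17

3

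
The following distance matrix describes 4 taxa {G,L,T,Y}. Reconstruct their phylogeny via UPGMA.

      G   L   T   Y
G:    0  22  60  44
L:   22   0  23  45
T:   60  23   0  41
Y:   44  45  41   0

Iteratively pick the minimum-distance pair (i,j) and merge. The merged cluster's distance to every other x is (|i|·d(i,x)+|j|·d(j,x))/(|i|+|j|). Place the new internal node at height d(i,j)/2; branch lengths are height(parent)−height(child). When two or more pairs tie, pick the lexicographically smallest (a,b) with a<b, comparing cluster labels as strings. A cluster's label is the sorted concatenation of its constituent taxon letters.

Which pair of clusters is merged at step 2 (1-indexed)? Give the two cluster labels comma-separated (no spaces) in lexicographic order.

iteration 1: select G,L (d=22); attach at lengths (11, 11); label the merged cluster GL
  updated: d(GL,T)=83/2, d(GL,Y)=89/2
iteration 2: select T,Y (d=41); attach at lengths (41/2, 41/2); label the merged cluster TY
  updated: d(GL,TY)=43
iteration 3: select GL,TY (d=43); attach at lengths (21/2, 1); label the merged cluster GLTY
final tree: ((G:11,L:11):21/2,(T:41/2,Y:41/2):1)
total length: 149/2

T,Y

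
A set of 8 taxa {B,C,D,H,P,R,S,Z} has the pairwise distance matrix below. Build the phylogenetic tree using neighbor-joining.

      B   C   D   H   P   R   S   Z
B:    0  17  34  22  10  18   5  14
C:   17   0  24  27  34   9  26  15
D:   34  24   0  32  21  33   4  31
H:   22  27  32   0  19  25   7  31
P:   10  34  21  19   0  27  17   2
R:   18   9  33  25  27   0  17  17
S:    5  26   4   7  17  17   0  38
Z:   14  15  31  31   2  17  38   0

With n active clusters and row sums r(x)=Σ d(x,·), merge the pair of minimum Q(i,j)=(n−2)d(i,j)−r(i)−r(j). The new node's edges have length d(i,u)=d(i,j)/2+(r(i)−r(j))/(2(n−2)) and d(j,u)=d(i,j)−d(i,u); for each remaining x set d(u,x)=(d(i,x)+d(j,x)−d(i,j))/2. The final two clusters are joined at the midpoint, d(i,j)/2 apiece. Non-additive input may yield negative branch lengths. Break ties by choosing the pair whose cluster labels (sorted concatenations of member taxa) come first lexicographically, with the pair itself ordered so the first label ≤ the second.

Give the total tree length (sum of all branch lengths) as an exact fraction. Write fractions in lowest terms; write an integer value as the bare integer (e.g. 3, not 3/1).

1851/32

iteration 1: select D,S (d=4, Q=-269); attach at lengths (89/12, -41/12); label the merged cluster DS
  updated: d(B,DS)=35/2, d(C,DS)=23, d(DS,H)=35/2, d(DS,P)=17, d(DS,R)=23, d(DS,Z)=65/2
iteration 2: select P,Z (d=2, Q=-421/2); attach at lengths (3/4, 5/4); label the merged cluster PZ
  updated: d(B,PZ)=11, d(C,PZ)=47/2, d(DS,PZ)=95/4, d(H,PZ)=24, d(PZ,R)=21
iteration 3: select C,R (d=9, Q=-319/2); attach at lengths (79/16, 65/16); label the merged cluster CR
  updated: d(B,CR)=13, d(CR,DS)=37/2, d(CR,H)=43/2, d(CR,PZ)=71/4
iteration 4: select DS,H (d=35/2, Q=-439/4); attach at lengths (179/24, 241/24); label the merged cluster DHS
  updated: d(B,DHS)=11, d(CR,DHS)=45/4, d(DHS,PZ)=121/8
iteration 5: select B,PZ (d=11, Q=-455/8); attach at lengths (105/32, 247/32); label the merged cluster BPZ
  updated: d(BPZ,CR)=79/8, d(BPZ,DHS)=121/16
iteration 6: select BPZ,CR (d=79/8, Q=-459/16); attach at lengths (99/32, 217/32); label the merged cluster BCPRZ
  updated: d(BCPRZ,DHS)=143/32
iteration 7: select BCPRZ,DHS (d=143/32); attach at lengths (143/64, 143/64); label the merged cluster BCDHPRSZ
final tree: (((B:105/32,(P:3/4,Z:5/4):247/32):99/32,(C:79/16,R:65/16):217/32):143/64,((D:89/12,S:-41/12):179/24,H:241/24):143/64)
total length: 1851/32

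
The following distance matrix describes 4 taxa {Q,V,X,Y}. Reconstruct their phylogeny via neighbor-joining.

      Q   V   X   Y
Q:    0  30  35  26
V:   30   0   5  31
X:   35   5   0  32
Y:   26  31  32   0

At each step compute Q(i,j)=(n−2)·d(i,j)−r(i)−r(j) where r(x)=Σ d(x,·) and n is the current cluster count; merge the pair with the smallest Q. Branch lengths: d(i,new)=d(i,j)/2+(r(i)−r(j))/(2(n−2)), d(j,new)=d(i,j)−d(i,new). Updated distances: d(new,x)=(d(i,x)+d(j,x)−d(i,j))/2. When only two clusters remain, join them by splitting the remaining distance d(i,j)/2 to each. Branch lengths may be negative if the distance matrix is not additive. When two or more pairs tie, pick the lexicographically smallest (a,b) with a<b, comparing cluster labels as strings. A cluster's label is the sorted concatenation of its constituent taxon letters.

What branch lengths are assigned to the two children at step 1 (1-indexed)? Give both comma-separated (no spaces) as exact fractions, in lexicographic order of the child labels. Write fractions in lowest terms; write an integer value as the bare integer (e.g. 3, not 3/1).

27/2,25/2

1. join Q+Y (d=26, Q=-128) ⇒ QY; edges |Q|=27/2, |Y|=25/2
  updated: d(QY,V)=35/2, d(QY,X)=41/2
2. join QY+V (d=35/2, Q=-43) ⇒ QVY; edges |QY|=33/2, |V|=1
  updated: d(QVY,X)=4
3. join QVY+X (d=4) ⇒ QVXY; edges |QVY|=2, |X|=2
final tree: (((Q:27/2,Y:25/2):33/2,V:1):2,X:2)
total length: 95/2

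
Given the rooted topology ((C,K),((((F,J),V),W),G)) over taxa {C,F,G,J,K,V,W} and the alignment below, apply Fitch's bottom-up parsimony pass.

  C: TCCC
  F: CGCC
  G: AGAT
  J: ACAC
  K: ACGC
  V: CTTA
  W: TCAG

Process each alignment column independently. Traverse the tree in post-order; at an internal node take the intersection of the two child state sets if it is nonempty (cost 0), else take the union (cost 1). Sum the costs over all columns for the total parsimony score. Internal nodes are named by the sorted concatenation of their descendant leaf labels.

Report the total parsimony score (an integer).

[col 0] CK: children C:{T}, K:{A} ∪→ {A,T}; cost 1
[col 0] FJ: children F:{C}, J:{A} ∪→ {A,C}; cost 1
[col 0] FJV: children FJ:{A,C}, V:{C} ∩→ {C}; cost 0
[col 0] FJVW: children FJV:{C}, W:{T} ∪→ {C,T}; cost 1
[col 0] FGJVW: children FJVW:{C,T}, G:{A} ∪→ {A,C,T}; cost 1
[col 0] CFGJKVW: children CK:{A,T}, FGJVW:{A,C,T} ∩→ {A,T}; cost 0
[col 1] CK: children C:{C}, K:{C} ∩→ {C}; cost 0
[col 1] FJ: children F:{G}, J:{C} ∪→ {C,G}; cost 1
[col 1] FJV: children FJ:{C,G}, V:{T} ∪→ {C,G,T}; cost 1
[col 1] FJVW: children FJV:{C,G,T}, W:{C} ∩→ {C}; cost 0
[col 1] FGJVW: children FJVW:{C}, G:{G} ∪→ {C,G}; cost 1
[col 1] CFGJKVW: children CK:{C}, FGJVW:{C,G} ∩→ {C}; cost 0
[col 2] CK: children C:{C}, K:{G} ∪→ {C,G}; cost 1
[col 2] FJ: children F:{C}, J:{A} ∪→ {A,C}; cost 1
[col 2] FJV: children FJ:{A,C}, V:{T} ∪→ {A,C,T}; cost 1
[col 2] FJVW: children FJV:{A,C,T}, W:{A} ∩→ {A}; cost 0
[col 2] FGJVW: children FJVW:{A}, G:{A} ∩→ {A}; cost 0
[col 2] CFGJKVW: children CK:{C,G}, FGJVW:{A} ∪→ {A,C,G}; cost 1
[col 3] CK: children C:{C}, K:{C} ∩→ {C}; cost 0
[col 3] FJ: children F:{C}, J:{C} ∩→ {C}; cost 0
[col 3] FJV: children FJ:{C}, V:{A} ∪→ {A,C}; cost 1
[col 3] FJVW: children FJV:{A,C}, W:{G} ∪→ {A,C,G}; cost 1
[col 3] FGJVW: children FJVW:{A,C,G}, G:{T} ∪→ {A,C,G,T}; cost 1
[col 3] CFGJKVW: children CK:{C}, FGJVW:{A,C,G,T} ∩→ {C}; cost 0
per-site changes: [4, 3, 4, 3]; total = 14

14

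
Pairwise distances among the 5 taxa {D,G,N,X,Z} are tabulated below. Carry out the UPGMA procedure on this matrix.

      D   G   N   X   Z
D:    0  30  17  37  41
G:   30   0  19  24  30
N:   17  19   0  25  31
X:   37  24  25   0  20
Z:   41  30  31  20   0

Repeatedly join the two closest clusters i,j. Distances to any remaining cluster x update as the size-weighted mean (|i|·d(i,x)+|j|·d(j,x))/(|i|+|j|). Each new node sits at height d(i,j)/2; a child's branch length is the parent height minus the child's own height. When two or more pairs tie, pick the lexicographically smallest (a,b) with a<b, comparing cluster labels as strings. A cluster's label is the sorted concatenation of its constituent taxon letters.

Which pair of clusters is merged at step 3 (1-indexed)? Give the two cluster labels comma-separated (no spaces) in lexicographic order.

iteration 1: select D,N (d=17); attach at lengths (17/2, 17/2); label the merged cluster DN
  updated: d(DN,G)=49/2, d(DN,X)=31, d(DN,Z)=36
iteration 2: select X,Z (d=20); attach at lengths (10, 10); label the merged cluster XZ
  updated: d(DN,XZ)=67/2, d(G,XZ)=27
iteration 3: select DN,G (d=49/2); attach at lengths (15/4, 49/4); label the merged cluster DGN
  updated: d(DGN,XZ)=94/3
iteration 4: select DGN,XZ (d=94/3); attach at lengths (41/12, 17/3); label the merged cluster DGNXZ
final tree: (((D:17/2,N:17/2):15/4,G:49/4):41/12,(X:10,Z:10):17/3)
total length: 745/12

DN,G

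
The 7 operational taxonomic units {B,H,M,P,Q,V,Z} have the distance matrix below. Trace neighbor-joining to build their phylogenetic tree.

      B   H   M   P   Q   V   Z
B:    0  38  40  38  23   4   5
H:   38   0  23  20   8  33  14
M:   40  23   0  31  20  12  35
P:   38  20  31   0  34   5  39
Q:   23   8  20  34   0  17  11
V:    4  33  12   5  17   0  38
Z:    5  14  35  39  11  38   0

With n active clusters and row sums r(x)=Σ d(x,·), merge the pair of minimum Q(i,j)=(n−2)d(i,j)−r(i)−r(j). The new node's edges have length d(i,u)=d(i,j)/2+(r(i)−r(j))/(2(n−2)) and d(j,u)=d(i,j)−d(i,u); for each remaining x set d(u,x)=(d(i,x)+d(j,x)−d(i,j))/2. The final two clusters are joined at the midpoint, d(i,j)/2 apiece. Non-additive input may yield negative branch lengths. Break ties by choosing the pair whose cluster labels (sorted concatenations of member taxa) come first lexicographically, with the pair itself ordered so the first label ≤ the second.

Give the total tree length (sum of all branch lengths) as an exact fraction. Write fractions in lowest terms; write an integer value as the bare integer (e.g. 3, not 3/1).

step 1: merge (B,Z) at d=5, Q=-265; branch lengths B→31/10, Z→19/10; new cluster BZ
  updated: d(BZ,H)=47/2, d(BZ,M)=35, d(BZ,P)=36, d(BZ,Q)=29/2, d(BZ,V)=37/2
step 2: merge (P,V) at d=5, Q=-383/2; branch lengths P→121/16, V→-41/16; new cluster PV
  updated: d(BZ,PV)=99/4, d(H,PV)=24, d(M,PV)=19, d(PV,Q)=23
step 3: merge (M,PV) at d=19, Q=-523/4; branch lengths M→253/24, PV→203/24; new cluster MPV
  updated: d(BZ,MPV)=163/8, d(H,MPV)=14, d(MPV,Q)=12
step 4: merge (BZ,MPV) at d=163/8, Q=-64; branch lengths BZ→211/16, MPV→115/16; new cluster BMPVZ
  updated: d(BMPVZ,H)=137/16, d(BMPVZ,Q)=49/16
step 5: merge (BMPVZ,H) at d=137/16, Q=-157/8; branch lengths BMPVZ→29/16, H→27/4; new cluster BHMPVZ
  updated: d(BHMPVZ,Q)=5/4
step 6: merge (BHMPVZ,Q) at d=5/4; branch lengths BHMPVZ→5/8, Q→5/8; new cluster BHMPQVZ
final tree: ((((B:31/10,Z:19/10):211/16,(M:253/24,(P:121/16,V:-41/16):203/24):115/16):29/16,H:27/4):5/8,Q:5/8)
total length: 947/16

947/16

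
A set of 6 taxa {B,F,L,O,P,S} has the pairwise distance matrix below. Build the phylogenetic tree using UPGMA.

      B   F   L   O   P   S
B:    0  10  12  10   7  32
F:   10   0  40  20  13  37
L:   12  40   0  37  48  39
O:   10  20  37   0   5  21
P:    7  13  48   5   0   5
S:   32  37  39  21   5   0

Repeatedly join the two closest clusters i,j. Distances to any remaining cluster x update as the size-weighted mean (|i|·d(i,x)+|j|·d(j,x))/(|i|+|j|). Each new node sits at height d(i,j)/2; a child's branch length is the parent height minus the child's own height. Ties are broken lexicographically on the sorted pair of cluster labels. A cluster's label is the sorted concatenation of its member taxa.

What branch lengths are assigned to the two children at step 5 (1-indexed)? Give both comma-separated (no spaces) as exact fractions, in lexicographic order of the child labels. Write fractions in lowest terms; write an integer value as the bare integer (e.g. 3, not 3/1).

iteration 1: select O,P (d=5); attach at lengths (5/2, 5/2); label the merged cluster OP
  updated: d(B,OP)=17/2, d(F,OP)=33/2, d(L,OP)=85/2, d(OP,S)=13
iteration 2: select B,OP (d=17/2); attach at lengths (17/4, 7/4); label the merged cluster BOP
  updated: d(BOP,F)=43/3, d(BOP,L)=97/3, d(BOP,S)=58/3
iteration 3: select BOP,F (d=43/3); attach at lengths (35/12, 43/6); label the merged cluster BFOP
  updated: d(BFOP,L)=137/4, d(BFOP,S)=95/4
iteration 4: select BFOP,S (d=95/4); attach at lengths (113/24, 95/8); label the merged cluster BFOPS
  updated: d(BFOPS,L)=176/5
iteration 5: select BFOPS,L (d=176/5); attach at lengths (229/40, 88/5); label the merged cluster BFLOPS
final tree: ((((B:17/4,(O:5/2,P:5/2):7/4):35/12,F:43/6):113/24,S:95/8):229/40,L:88/5)
total length: 7319/120

229/40,88/5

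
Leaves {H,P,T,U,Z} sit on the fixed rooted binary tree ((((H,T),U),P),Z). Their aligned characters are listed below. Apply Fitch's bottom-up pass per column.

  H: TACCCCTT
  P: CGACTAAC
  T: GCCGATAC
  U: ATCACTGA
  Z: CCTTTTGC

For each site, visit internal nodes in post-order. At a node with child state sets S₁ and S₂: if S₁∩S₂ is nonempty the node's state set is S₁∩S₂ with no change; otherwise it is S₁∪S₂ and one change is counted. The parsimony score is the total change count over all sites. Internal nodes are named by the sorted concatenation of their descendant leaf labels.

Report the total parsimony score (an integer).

HT@0: {T} ∪ {G} = {G,T} (union, +1)
HTU@0: {G,T} ∪ {A} = {A,G,T} (union, +1)
HPTU@0: {A,G,T} ∪ {C} = {A,C,G,T} (union, +1)
HPTUZ@0: {A,C,G,T} ∩ {C} = {C} (intersection, +0)
HT@1: {A} ∪ {C} = {A,C} (union, +1)
HTU@1: {A,C} ∪ {T} = {A,C,T} (union, +1)
HPTU@1: {A,C,T} ∪ {G} = {A,C,G,T} (union, +1)
HPTUZ@1: {A,C,G,T} ∩ {C} = {C} (intersection, +0)
HT@2: {C} ∩ {C} = {C} (intersection, +0)
HTU@2: {C} ∩ {C} = {C} (intersection, +0)
HPTU@2: {C} ∪ {A} = {A,C} (union, +1)
HPTUZ@2: {A,C} ∪ {T} = {A,C,T} (union, +1)
HT@3: {C} ∪ {G} = {C,G} (union, +1)
HTU@3: {C,G} ∪ {A} = {A,C,G} (union, +1)
HPTU@3: {A,C,G} ∩ {C} = {C} (intersection, +0)
HPTUZ@3: {C} ∪ {T} = {C,T} (union, +1)
HT@4: {C} ∪ {A} = {A,C} (union, +1)
HTU@4: {A,C} ∩ {C} = {C} (intersection, +0)
HPTU@4: {C} ∪ {T} = {C,T} (union, +1)
HPTUZ@4: {C,T} ∩ {T} = {T} (intersection, +0)
HT@5: {C} ∪ {T} = {C,T} (union, +1)
HTU@5: {C,T} ∩ {T} = {T} (intersection, +0)
HPTU@5: {T} ∪ {A} = {A,T} (union, +1)
HPTUZ@5: {A,T} ∩ {T} = {T} (intersection, +0)
HT@6: {T} ∪ {A} = {A,T} (union, +1)
HTU@6: {A,T} ∪ {G} = {A,G,T} (union, +1)
HPTU@6: {A,G,T} ∩ {A} = {A} (intersection, +0)
HPTUZ@6: {A} ∪ {G} = {A,G} (union, +1)
HT@7: {T} ∪ {C} = {C,T} (union, +1)
HTU@7: {C,T} ∪ {A} = {A,C,T} (union, +1)
HPTU@7: {A,C,T} ∩ {C} = {C} (intersection, +0)
HPTUZ@7: {C} ∩ {C} = {C} (intersection, +0)
per-site changes: [3, 3, 2, 3, 2, 2, 3, 2]; total = 20

20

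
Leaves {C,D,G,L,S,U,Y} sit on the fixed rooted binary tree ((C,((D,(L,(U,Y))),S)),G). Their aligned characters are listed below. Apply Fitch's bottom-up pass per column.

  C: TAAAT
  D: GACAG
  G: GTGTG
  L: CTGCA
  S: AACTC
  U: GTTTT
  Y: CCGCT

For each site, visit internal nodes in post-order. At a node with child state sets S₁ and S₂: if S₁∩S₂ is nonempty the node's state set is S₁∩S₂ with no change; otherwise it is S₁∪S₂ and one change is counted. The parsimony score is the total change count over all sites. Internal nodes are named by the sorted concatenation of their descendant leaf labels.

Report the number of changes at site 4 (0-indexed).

site 0, node UY: U={G} ∪ Y={C} → {C,G} (+1)
site 0, node LUY: L={C} ∩ UY={C,G} → {C} (+0)
site 0, node DLUY: D={G} ∪ LUY={C} → {C,G} (+1)
site 0, node DLSUY: DLUY={C,G} ∪ S={A} → {A,C,G} (+1)
site 0, node CDLSUY: C={T} ∪ DLSUY={A,C,G} → {A,C,G,T} (+1)
site 0, node CDGLSUY: CDLSUY={A,C,G,T} ∩ G={G} → {G} (+0)
site 1, node UY: U={T} ∪ Y={C} → {C,T} (+1)
site 1, node LUY: L={T} ∩ UY={C,T} → {T} (+0)
site 1, node DLUY: D={A} ∪ LUY={T} → {A,T} (+1)
site 1, node DLSUY: DLUY={A,T} ∩ S={A} → {A} (+0)
site 1, node CDLSUY: C={A} ∩ DLSUY={A} → {A} (+0)
site 1, node CDGLSUY: CDLSUY={A} ∪ G={T} → {A,T} (+1)
site 2, node UY: U={T} ∪ Y={G} → {G,T} (+1)
site 2, node LUY: L={G} ∩ UY={G,T} → {G} (+0)
site 2, node DLUY: D={C} ∪ LUY={G} → {C,G} (+1)
site 2, node DLSUY: DLUY={C,G} ∩ S={C} → {C} (+0)
site 2, node CDLSUY: C={A} ∪ DLSUY={C} → {A,C} (+1)
site 2, node CDGLSUY: CDLSUY={A,C} ∪ G={G} → {A,C,G} (+1)
site 3, node UY: U={T} ∪ Y={C} → {C,T} (+1)
site 3, node LUY: L={C} ∩ UY={C,T} → {C} (+0)
site 3, node DLUY: D={A} ∪ LUY={C} → {A,C} (+1)
site 3, node DLSUY: DLUY={A,C} ∪ S={T} → {A,C,T} (+1)
site 3, node CDLSUY: C={A} ∩ DLSUY={A,C,T} → {A} (+0)
site 3, node CDGLSUY: CDLSUY={A} ∪ G={T} → {A,T} (+1)
site 4, node UY: U={T} ∩ Y={T} → {T} (+0)
site 4, node LUY: L={A} ∪ UY={T} → {A,T} (+1)
site 4, node DLUY: D={G} ∪ LUY={A,T} → {A,G,T} (+1)
site 4, node DLSUY: DLUY={A,G,T} ∪ S={C} → {A,C,G,T} (+1)
site 4, node CDLSUY: C={T} ∩ DLSUY={A,C,G,T} → {T} (+0)
site 4, node CDGLSUY: CDLSUY={T} ∪ G={G} → {G,T} (+1)
per-site changes: [4, 3, 4, 4, 4]; total = 19

4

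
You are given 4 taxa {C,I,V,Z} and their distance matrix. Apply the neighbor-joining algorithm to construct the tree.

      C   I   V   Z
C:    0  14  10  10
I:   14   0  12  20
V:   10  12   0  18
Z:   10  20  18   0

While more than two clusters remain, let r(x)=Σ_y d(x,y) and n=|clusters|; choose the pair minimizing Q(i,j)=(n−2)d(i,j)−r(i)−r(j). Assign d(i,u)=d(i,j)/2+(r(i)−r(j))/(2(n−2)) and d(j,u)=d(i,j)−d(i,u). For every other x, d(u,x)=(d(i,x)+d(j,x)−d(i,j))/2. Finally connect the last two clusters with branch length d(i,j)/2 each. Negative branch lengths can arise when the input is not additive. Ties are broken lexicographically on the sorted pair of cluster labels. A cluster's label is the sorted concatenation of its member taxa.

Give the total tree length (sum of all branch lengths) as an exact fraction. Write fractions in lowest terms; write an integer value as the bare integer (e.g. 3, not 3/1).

step 1: merge (C,Z) at d=10, Q=-62; branch lengths C→3/2, Z→17/2; new cluster CZ
  updated: d(CZ,I)=12, d(CZ,V)=9
step 2: merge (CZ,I) at d=12, Q=-33; branch lengths CZ→9/2, I→15/2; new cluster CIZ
  updated: d(CIZ,V)=9/2
step 3: merge (CIZ,V) at d=9/2; branch lengths CIZ→9/4, V→9/4; new cluster CIVZ
final tree: (((C:3/2,Z:17/2):9/2,I:15/2):9/4,V:9/4)
total length: 53/2

53/2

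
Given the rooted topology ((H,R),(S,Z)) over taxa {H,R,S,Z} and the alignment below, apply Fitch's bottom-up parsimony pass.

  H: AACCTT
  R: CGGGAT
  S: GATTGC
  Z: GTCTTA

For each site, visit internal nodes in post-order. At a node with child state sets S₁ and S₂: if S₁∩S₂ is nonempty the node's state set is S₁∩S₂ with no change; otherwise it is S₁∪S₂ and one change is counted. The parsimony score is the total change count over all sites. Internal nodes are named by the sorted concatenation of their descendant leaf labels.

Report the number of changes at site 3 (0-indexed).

HR@0: {A} ∪ {C} = {A,C} (union, +1)
SZ@0: {G} ∩ {G} = {G} (intersection, +0)
HRSZ@0: {A,C} ∪ {G} = {A,C,G} (union, +1)
HR@1: {A} ∪ {G} = {A,G} (union, +1)
SZ@1: {A} ∪ {T} = {A,T} (union, +1)
HRSZ@1: {A,G} ∩ {A,T} = {A} (intersection, +0)
HR@2: {C} ∪ {G} = {C,G} (union, +1)
SZ@2: {T} ∪ {C} = {C,T} (union, +1)
HRSZ@2: {C,G} ∩ {C,T} = {C} (intersection, +0)
HR@3: {C} ∪ {G} = {C,G} (union, +1)
SZ@3: {T} ∩ {T} = {T} (intersection, +0)
HRSZ@3: {C,G} ∪ {T} = {C,G,T} (union, +1)
HR@4: {T} ∪ {A} = {A,T} (union, +1)
SZ@4: {G} ∪ {T} = {G,T} (union, +1)
HRSZ@4: {A,T} ∩ {G,T} = {T} (intersection, +0)
HR@5: {T} ∩ {T} = {T} (intersection, +0)
SZ@5: {C} ∪ {A} = {A,C} (union, +1)
HRSZ@5: {T} ∪ {A,C} = {A,C,T} (union, +1)
per-site changes: [2, 2, 2, 2, 2, 2]; total = 12

2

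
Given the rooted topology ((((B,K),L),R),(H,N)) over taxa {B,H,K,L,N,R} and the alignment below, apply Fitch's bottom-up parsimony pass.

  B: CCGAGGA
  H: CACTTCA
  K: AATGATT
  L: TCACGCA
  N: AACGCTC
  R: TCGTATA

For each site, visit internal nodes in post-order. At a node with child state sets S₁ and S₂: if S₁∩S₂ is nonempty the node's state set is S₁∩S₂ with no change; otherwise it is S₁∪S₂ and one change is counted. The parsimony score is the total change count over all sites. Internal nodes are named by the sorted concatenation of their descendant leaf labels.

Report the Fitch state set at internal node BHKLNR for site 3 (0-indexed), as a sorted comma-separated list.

G,T

BK@0: {C} ∪ {A} = {A,C} (union, +1)
BKL@0: {A,C} ∪ {T} = {A,C,T} (union, +1)
BKLR@0: {A,C,T} ∩ {T} = {T} (intersection, +0)
HN@0: {C} ∪ {A} = {A,C} (union, +1)
BHKLNR@0: {T} ∪ {A,C} = {A,C,T} (union, +1)
BK@1: {C} ∪ {A} = {A,C} (union, +1)
BKL@1: {A,C} ∩ {C} = {C} (intersection, +0)
BKLR@1: {C} ∩ {C} = {C} (intersection, +0)
HN@1: {A} ∩ {A} = {A} (intersection, +0)
BHKLNR@1: {C} ∪ {A} = {A,C} (union, +1)
BK@2: {G} ∪ {T} = {G,T} (union, +1)
BKL@2: {G,T} ∪ {A} = {A,G,T} (union, +1)
BKLR@2: {A,G,T} ∩ {G} = {G} (intersection, +0)
HN@2: {C} ∩ {C} = {C} (intersection, +0)
BHKLNR@2: {G} ∪ {C} = {C,G} (union, +1)
BK@3: {A} ∪ {G} = {A,G} (union, +1)
BKL@3: {A,G} ∪ {C} = {A,C,G} (union, +1)
BKLR@3: {A,C,G} ∪ {T} = {A,C,G,T} (union, +1)
HN@3: {T} ∪ {G} = {G,T} (union, +1)
BHKLNR@3: {A,C,G,T} ∩ {G,T} = {G,T} (intersection, +0)
BK@4: {G} ∪ {A} = {A,G} (union, +1)
BKL@4: {A,G} ∩ {G} = {G} (intersection, +0)
BKLR@4: {G} ∪ {A} = {A,G} (union, +1)
HN@4: {T} ∪ {C} = {C,T} (union, +1)
BHKLNR@4: {A,G} ∪ {C,T} = {A,C,G,T} (union, +1)
BK@5: {G} ∪ {T} = {G,T} (union, +1)
BKL@5: {G,T} ∪ {C} = {C,G,T} (union, +1)
BKLR@5: {C,G,T} ∩ {T} = {T} (intersection, +0)
HN@5: {C} ∪ {T} = {C,T} (union, +1)
BHKLNR@5: {T} ∩ {C,T} = {T} (intersection, +0)
BK@6: {A} ∪ {T} = {A,T} (union, +1)
BKL@6: {A,T} ∩ {A} = {A} (intersection, +0)
BKLR@6: {A} ∩ {A} = {A} (intersection, +0)
HN@6: {A} ∪ {C} = {A,C} (union, +1)
BHKLNR@6: {A} ∩ {A,C} = {A} (intersection, +0)
per-site changes: [4, 2, 3, 4, 4, 3, 2]; total = 22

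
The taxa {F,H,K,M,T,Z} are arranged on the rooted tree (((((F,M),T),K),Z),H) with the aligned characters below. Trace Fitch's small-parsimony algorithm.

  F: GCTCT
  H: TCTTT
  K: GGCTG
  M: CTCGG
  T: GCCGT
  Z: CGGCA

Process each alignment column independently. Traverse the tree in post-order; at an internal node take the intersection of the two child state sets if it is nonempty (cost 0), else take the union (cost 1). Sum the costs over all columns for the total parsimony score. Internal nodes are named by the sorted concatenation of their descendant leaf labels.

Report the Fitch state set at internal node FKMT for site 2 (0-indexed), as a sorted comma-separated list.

[col 0] FM: children F:{G}, M:{C} ∪→ {C,G}; cost 1
[col 0] FMT: children FM:{C,G}, T:{G} ∩→ {G}; cost 0
[col 0] FKMT: children FMT:{G}, K:{G} ∩→ {G}; cost 0
[col 0] FKMTZ: children FKMT:{G}, Z:{C} ∪→ {C,G}; cost 1
[col 0] FHKMTZ: children FKMTZ:{C,G}, H:{T} ∪→ {C,G,T}; cost 1
[col 1] FM: children F:{C}, M:{T} ∪→ {C,T}; cost 1
[col 1] FMT: children FM:{C,T}, T:{C} ∩→ {C}; cost 0
[col 1] FKMT: children FMT:{C}, K:{G} ∪→ {C,G}; cost 1
[col 1] FKMTZ: children FKMT:{C,G}, Z:{G} ∩→ {G}; cost 0
[col 1] FHKMTZ: children FKMTZ:{G}, H:{C} ∪→ {C,G}; cost 1
[col 2] FM: children F:{T}, M:{C} ∪→ {C,T}; cost 1
[col 2] FMT: children FM:{C,T}, T:{C} ∩→ {C}; cost 0
[col 2] FKMT: children FMT:{C}, K:{C} ∩→ {C}; cost 0
[col 2] FKMTZ: children FKMT:{C}, Z:{G} ∪→ {C,G}; cost 1
[col 2] FHKMTZ: children FKMTZ:{C,G}, H:{T} ∪→ {C,G,T}; cost 1
[col 3] FM: children F:{C}, M:{G} ∪→ {C,G}; cost 1
[col 3] FMT: children FM:{C,G}, T:{G} ∩→ {G}; cost 0
[col 3] FKMT: children FMT:{G}, K:{T} ∪→ {G,T}; cost 1
[col 3] FKMTZ: children FKMT:{G,T}, Z:{C} ∪→ {C,G,T}; cost 1
[col 3] FHKMTZ: children FKMTZ:{C,G,T}, H:{T} ∩→ {T}; cost 0
[col 4] FM: children F:{T}, M:{G} ∪→ {G,T}; cost 1
[col 4] FMT: children FM:{G,T}, T:{T} ∩→ {T}; cost 0
[col 4] FKMT: children FMT:{T}, K:{G} ∪→ {G,T}; cost 1
[col 4] FKMTZ: children FKMT:{G,T}, Z:{A} ∪→ {A,G,T}; cost 1
[col 4] FHKMTZ: children FKMTZ:{A,G,T}, H:{T} ∩→ {T}; cost 0
per-site changes: [3, 3, 3, 3, 3]; total = 15

C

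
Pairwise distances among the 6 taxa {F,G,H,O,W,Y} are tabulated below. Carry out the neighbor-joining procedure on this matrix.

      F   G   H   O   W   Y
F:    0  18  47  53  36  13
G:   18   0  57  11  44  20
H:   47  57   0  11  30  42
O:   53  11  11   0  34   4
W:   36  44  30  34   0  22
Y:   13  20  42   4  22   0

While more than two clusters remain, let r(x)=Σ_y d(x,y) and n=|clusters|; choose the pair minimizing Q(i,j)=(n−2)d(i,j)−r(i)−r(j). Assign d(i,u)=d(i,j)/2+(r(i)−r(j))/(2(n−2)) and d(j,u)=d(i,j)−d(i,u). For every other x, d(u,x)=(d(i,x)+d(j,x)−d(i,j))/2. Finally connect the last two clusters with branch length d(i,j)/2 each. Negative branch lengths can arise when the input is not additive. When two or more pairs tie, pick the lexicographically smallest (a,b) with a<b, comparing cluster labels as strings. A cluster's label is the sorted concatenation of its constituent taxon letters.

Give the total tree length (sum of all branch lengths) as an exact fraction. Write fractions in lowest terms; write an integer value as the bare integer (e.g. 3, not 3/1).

141/2

1. join H+O (d=11, Q=-256) ⇒ HO; edges |H|=59/4, |O|=-15/4
  updated: d(F,HO)=89/2, d(G,HO)=57/2, d(HO,W)=53/2, d(HO,Y)=35/2
2. join F+G (d=18, Q=-168) ⇒ FG; edges |F|=55/6, |G|=53/6
  updated: d(FG,HO)=55/2, d(FG,W)=31, d(FG,Y)=15/2
3. join FG+Y (d=15/2, Q=-98) ⇒ FGY; edges |FG|=17/2, |Y|=-1
  updated: d(FGY,HO)=75/4, d(FGY,W)=91/4
4. join FGY+HO (d=75/4, Q=-68) ⇒ FGHOY; edges |FGY|=15/2, |HO|=45/4
  updated: d(FGHOY,W)=61/4
5. join FGHOY+W (d=61/4) ⇒ FGHOWY; edges |FGHOY|=61/8, |W|=61/8
final tree: ((((F:55/6,G:53/6):17/2,Y:-1):15/2,(H:59/4,O:-15/4):45/4):61/8,W:61/8)
total length: 141/2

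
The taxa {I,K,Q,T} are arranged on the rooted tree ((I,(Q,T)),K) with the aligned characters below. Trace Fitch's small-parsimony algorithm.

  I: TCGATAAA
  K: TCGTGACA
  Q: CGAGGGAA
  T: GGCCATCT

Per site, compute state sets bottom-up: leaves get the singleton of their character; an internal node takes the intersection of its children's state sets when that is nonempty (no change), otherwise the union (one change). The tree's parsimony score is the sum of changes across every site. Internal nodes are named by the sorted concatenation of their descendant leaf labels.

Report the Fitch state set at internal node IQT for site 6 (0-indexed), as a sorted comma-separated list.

[col 0] QT: children Q:{C}, T:{G} ∪→ {C,G}; cost 1
[col 0] IQT: children I:{T}, QT:{C,G} ∪→ {C,G,T}; cost 1
[col 0] IKQT: children IQT:{C,G,T}, K:{T} ∩→ {T}; cost 0
[col 1] QT: children Q:{G}, T:{G} ∩→ {G}; cost 0
[col 1] IQT: children I:{C}, QT:{G} ∪→ {C,G}; cost 1
[col 1] IKQT: children IQT:{C,G}, K:{C} ∩→ {C}; cost 0
[col 2] QT: children Q:{A}, T:{C} ∪→ {A,C}; cost 1
[col 2] IQT: children I:{G}, QT:{A,C} ∪→ {A,C,G}; cost 1
[col 2] IKQT: children IQT:{A,C,G}, K:{G} ∩→ {G}; cost 0
[col 3] QT: children Q:{G}, T:{C} ∪→ {C,G}; cost 1
[col 3] IQT: children I:{A}, QT:{C,G} ∪→ {A,C,G}; cost 1
[col 3] IKQT: children IQT:{A,C,G}, K:{T} ∪→ {A,C,G,T}; cost 1
[col 4] QT: children Q:{G}, T:{A} ∪→ {A,G}; cost 1
[col 4] IQT: children I:{T}, QT:{A,G} ∪→ {A,G,T}; cost 1
[col 4] IKQT: children IQT:{A,G,T}, K:{G} ∩→ {G}; cost 0
[col 5] QT: children Q:{G}, T:{T} ∪→ {G,T}; cost 1
[col 5] IQT: children I:{A}, QT:{G,T} ∪→ {A,G,T}; cost 1
[col 5] IKQT: children IQT:{A,G,T}, K:{A} ∩→ {A}; cost 0
[col 6] QT: children Q:{A}, T:{C} ∪→ {A,C}; cost 1
[col 6] IQT: children I:{A}, QT:{A,C} ∩→ {A}; cost 0
[col 6] IKQT: children IQT:{A}, K:{C} ∪→ {A,C}; cost 1
[col 7] QT: children Q:{A}, T:{T} ∪→ {A,T}; cost 1
[col 7] IQT: children I:{A}, QT:{A,T} ∩→ {A}; cost 0
[col 7] IKQT: children IQT:{A}, K:{A} ∩→ {A}; cost 0
per-site changes: [2, 1, 2, 3, 2, 2, 2, 1]; total = 15

A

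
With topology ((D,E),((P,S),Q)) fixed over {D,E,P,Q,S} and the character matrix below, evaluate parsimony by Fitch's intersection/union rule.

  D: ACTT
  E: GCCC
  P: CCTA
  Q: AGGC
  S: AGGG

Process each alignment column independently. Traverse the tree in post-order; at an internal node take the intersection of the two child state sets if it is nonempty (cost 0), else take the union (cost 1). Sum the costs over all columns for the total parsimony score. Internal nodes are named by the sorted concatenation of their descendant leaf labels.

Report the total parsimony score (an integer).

[col 0] DE: children D:{A}, E:{G} ∪→ {A,G}; cost 1
[col 0] PS: children P:{C}, S:{A} ∪→ {A,C}; cost 1
[col 0] PQS: children PS:{A,C}, Q:{A} ∩→ {A}; cost 0
[col 0] DEPQS: children DE:{A,G}, PQS:{A} ∩→ {A}; cost 0
[col 1] DE: children D:{C}, E:{C} ∩→ {C}; cost 0
[col 1] PS: children P:{C}, S:{G} ∪→ {C,G}; cost 1
[col 1] PQS: children PS:{C,G}, Q:{G} ∩→ {G}; cost 0
[col 1] DEPQS: children DE:{C}, PQS:{G} ∪→ {C,G}; cost 1
[col 2] DE: children D:{T}, E:{C} ∪→ {C,T}; cost 1
[col 2] PS: children P:{T}, S:{G} ∪→ {G,T}; cost 1
[col 2] PQS: children PS:{G,T}, Q:{G} ∩→ {G}; cost 0
[col 2] DEPQS: children DE:{C,T}, PQS:{G} ∪→ {C,G,T}; cost 1
[col 3] DE: children D:{T}, E:{C} ∪→ {C,T}; cost 1
[col 3] PS: children P:{A}, S:{G} ∪→ {A,G}; cost 1
[col 3] PQS: children PS:{A,G}, Q:{C} ∪→ {A,C,G}; cost 1
[col 3] DEPQS: children DE:{C,T}, PQS:{A,C,G} ∩→ {C}; cost 0
per-site changes: [2, 2, 3, 3]; total = 10

10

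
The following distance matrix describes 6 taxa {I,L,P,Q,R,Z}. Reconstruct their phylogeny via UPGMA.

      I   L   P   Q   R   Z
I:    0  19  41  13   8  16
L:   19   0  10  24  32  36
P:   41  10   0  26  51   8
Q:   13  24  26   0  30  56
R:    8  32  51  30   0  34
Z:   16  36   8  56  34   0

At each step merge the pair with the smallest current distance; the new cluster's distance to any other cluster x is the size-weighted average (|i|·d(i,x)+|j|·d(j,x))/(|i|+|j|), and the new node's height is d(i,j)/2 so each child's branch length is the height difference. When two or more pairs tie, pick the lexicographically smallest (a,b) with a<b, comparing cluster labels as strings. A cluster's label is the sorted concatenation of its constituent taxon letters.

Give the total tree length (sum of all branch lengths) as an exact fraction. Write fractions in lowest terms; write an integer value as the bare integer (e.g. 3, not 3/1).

iteration 1: select I,R (d=8); attach at lengths (4, 4); label the merged cluster IR
  updated: d(IR,L)=51/2, d(IR,P)=46, d(IR,Q)=43/2, d(IR,Z)=25
iteration 2: select P,Z (d=8); attach at lengths (4, 4); label the merged cluster PZ
  updated: d(IR,PZ)=71/2, d(L,PZ)=23, d(PZ,Q)=41
iteration 3: select IR,Q (d=43/2); attach at lengths (27/4, 43/4); label the merged cluster IQR
  updated: d(IQR,L)=25, d(IQR,PZ)=112/3
iteration 4: select L,PZ (d=23); attach at lengths (23/2, 15/2); label the merged cluster LPZ
  updated: d(IQR,LPZ)=299/9
iteration 5: select IQR,LPZ (d=299/9); attach at lengths (211/36, 46/9); label the merged cluster ILPQRZ
final tree: (((I:4,R:4):27/4,Q:43/4):211/36,(L:23/2,(P:4,Z:4):15/2):46/9)
total length: 2285/36

2285/36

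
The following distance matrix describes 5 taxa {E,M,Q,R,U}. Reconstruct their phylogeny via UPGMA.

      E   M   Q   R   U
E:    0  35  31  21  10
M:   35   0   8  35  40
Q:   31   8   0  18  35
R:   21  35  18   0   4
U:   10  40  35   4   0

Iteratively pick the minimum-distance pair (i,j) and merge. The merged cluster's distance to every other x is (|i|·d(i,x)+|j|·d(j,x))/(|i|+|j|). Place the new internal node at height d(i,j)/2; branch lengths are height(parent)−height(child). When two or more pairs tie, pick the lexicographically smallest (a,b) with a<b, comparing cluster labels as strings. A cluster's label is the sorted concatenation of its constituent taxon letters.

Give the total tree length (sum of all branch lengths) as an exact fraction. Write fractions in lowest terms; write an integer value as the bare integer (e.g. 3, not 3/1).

1. join R+U (d=4) ⇒ RU; edges |R|=2, |U|=2
  updated: d(E,RU)=31/2, d(M,RU)=75/2, d(Q,RU)=53/2
2. join M+Q (d=8) ⇒ MQ; edges |M|=4, |Q|=4
  updated: d(E,MQ)=33, d(MQ,RU)=32
3. join E+RU (d=31/2) ⇒ ERU; edges |E|=31/4, |RU|=23/4
  updated: d(ERU,MQ)=97/3
4. join ERU+MQ (d=97/3) ⇒ EMQRU; edges |ERU|=101/12, |MQ|=73/6
final tree: ((E:31/4,(R:2,U:2):23/4):101/12,(M:4,Q:4):73/6)
total length: 553/12

553/12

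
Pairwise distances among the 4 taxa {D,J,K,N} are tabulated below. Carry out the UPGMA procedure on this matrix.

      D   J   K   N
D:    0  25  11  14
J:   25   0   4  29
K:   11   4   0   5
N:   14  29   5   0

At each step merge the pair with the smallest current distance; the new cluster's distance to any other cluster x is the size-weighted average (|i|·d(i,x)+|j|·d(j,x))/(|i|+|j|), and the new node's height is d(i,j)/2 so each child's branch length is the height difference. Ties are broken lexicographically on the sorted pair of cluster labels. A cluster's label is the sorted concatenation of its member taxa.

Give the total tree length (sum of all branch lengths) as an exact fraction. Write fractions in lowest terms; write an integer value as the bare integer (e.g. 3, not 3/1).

53/2

step 1: merge (J,K) at d=4; branch lengths J→2, K→2; new cluster JK
  updated: d(D,JK)=18, d(JK,N)=17
step 2: merge (D,N) at d=14; branch lengths D→7, N→7; new cluster DN
  updated: d(DN,JK)=35/2
step 3: merge (DN,JK) at d=35/2; branch lengths DN→7/4, JK→27/4; new cluster DJKN
final tree: ((D:7,N:7):7/4,(J:2,K:2):27/4)
total length: 53/2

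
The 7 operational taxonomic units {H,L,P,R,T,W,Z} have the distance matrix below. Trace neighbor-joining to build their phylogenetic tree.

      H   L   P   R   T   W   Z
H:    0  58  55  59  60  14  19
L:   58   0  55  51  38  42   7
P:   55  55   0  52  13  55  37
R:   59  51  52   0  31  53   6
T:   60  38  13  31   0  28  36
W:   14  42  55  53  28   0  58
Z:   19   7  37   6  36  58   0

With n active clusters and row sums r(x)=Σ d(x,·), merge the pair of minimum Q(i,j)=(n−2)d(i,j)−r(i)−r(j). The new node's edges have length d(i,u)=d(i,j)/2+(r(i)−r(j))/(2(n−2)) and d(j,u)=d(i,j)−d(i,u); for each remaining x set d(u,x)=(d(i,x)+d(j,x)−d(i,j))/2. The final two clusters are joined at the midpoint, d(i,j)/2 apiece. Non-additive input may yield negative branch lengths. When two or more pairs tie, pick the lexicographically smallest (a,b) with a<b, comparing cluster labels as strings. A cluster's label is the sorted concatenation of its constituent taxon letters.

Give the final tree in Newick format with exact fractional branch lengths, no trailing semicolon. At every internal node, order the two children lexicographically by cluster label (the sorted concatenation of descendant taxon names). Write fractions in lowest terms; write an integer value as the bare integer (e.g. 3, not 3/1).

step 1: merge (H,W) at d=14, Q=-445; branch lengths H→17/2, W→11/2; new cluster HW
  updated: d(HW,L)=43, d(HW,P)=48, d(HW,R)=49, d(HW,T)=37, d(HW,Z)=63/2
step 2: merge (P,T) at d=13, Q=-308; branch lengths P→51/4, T→1/4; new cluster PT
  updated: d(HW,PT)=36, d(L,PT)=40, d(PT,R)=35, d(PT,Z)=30
step 3: merge (R,Z) at d=6, Q=-395/2; branch lengths R→169/12, Z→-97/12; new cluster RZ
  updated: d(HW,RZ)=149/4, d(L,RZ)=26, d(PT,RZ)=59/2
step 4: merge (HW,PT) at d=36, Q=-599/4; branch lengths HW→331/16, PT→245/16; new cluster HPTW
  updated: d(HPTW,L)=47/2, d(HPTW,RZ)=123/8
step 5: merge (HPTW,L) at d=47/2, Q=-519/8; branch lengths HPTW→103/16, L→273/16; new cluster HLPTW
  updated: d(HLPTW,RZ)=143/16
step 6: merge (HLPTW,RZ) at d=143/16; branch lengths HLPTW→143/32, RZ→143/32; new cluster HLPRTWZ
final tree: ((((H:17/2,W:11/2):331/16,(P:51/4,T:1/4):245/16):103/16,L:273/16):143/32,(R:169/12,Z:-97/12):143/32)
total length: 1623/16

((((H:17/2,W:11/2):331/16,(P:51/4,T:1/4):245/16):103/16,L:273/16):143/32,(R:169/12,Z:-97/12):143/32)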